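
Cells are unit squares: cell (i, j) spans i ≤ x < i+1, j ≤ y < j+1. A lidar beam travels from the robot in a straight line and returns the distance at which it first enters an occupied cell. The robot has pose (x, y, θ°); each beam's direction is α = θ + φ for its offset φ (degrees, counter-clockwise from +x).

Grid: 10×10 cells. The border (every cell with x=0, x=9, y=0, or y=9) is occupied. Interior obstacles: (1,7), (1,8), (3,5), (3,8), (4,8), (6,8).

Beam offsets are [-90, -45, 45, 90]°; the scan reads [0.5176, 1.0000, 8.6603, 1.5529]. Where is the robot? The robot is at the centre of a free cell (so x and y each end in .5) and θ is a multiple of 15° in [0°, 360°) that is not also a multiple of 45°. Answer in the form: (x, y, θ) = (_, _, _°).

Candidates: 58 free-cell centres × 16 headings = 928 poses. Raycast each; keep the one whose scan matches to 4 dp.
  (6.5, 5.5, 120°): beam 1 = 2.8868 ≠ 0.5176 ✗
  (4.5, 2.5, 150°): beam 1 = 7.5056 ≠ 0.5176 ✗
  (8.5, 1.5, 240°): beam 1 = 8.6603 ≠ 0.5176 ✗
  …
  (1.5, 5.5, 285°): r_1=0.5176, r_2=1.0000, r_3=8.6603, r_4=1.5529 — all match ✓
No second candidate reproduces the full scan.

(x, y, θ) = (1.5, 5.5, 285°)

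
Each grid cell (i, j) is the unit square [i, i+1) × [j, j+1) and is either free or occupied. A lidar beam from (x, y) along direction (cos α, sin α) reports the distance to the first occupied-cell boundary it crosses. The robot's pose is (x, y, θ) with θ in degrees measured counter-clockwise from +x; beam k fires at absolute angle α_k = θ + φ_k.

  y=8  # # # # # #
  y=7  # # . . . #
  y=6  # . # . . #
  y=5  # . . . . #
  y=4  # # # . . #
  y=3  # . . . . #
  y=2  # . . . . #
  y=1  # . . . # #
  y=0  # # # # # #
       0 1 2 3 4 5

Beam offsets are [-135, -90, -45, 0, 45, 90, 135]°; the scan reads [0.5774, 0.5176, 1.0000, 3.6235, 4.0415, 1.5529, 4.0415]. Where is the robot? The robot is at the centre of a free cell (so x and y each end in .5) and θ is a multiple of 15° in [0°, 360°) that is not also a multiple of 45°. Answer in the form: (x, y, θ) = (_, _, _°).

(x, y, θ) = (4.5, 4.5, 105°)

The pose lattice has 23·16 = 368 candidates. Test each by forward raycasting.
  (3.5, 1.5, 345°): beam 1 = 1.0000 ≠ 0.5774 ✗
  (4.5, 7.5, 165°): beam 3 = 0.5774 ≠ 1.0000 ✗
  (1.5, 1.5, 285°): beam 3 = 0.5774 ≠ 1.0000 ✗
  (2.5, 3.5, 60°): beam 1 = 2.5882 ≠ 0.5774 ✗
  …
  (4.5, 4.5, 105°): r_1=0.5774, r_2=0.5176, r_3=1.0000, r_4=3.6235, r_5=4.0415, r_6=1.5529, r_7=4.0415 — all match ✓
No second candidate reproduces the full scan.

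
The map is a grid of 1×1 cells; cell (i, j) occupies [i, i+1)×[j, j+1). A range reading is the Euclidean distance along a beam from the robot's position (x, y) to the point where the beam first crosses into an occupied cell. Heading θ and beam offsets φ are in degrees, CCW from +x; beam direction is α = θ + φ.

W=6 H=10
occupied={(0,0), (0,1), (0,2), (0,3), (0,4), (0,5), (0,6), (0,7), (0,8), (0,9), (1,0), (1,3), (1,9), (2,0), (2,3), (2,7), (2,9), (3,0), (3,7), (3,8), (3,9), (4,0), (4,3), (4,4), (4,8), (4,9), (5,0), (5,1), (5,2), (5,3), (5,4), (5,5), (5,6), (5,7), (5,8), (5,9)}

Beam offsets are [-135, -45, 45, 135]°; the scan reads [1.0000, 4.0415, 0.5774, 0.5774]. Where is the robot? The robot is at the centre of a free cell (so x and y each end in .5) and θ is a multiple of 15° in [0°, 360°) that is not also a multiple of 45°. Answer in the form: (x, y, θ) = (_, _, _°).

Enumerate (i+0.5, j+0.5, θ) over the 24 free cells and 16 admissible headings. For each, cast all 4 beams and compare to the given ranges.
  (1.5, 6.5, 285°): beam 1 = 0.5774 ≠ 1.0000 ✗
  (3.5, 6.5, 330°): beam 1 = 2.5882 ≠ 1.0000 ✗
  (1.5, 7.5, 150°): beam 1 = 0.5176 ≠ 1.0000 ✗
  (4.5, 2.5, 75°): beam 2 = 0.5774 ≠ 4.0415 ✗
  (1.5, 7.5, 105°): beam 1 = 0.5774 ≠ 1.0000 ✗
  …
  (4.5, 5.5, 195°): r_1=1.0000, r_2=4.0415, r_3=0.5774, r_4=0.5774 — all match ✓
No second candidate reproduces the full scan.

(x, y, θ) = (4.5, 5.5, 195°)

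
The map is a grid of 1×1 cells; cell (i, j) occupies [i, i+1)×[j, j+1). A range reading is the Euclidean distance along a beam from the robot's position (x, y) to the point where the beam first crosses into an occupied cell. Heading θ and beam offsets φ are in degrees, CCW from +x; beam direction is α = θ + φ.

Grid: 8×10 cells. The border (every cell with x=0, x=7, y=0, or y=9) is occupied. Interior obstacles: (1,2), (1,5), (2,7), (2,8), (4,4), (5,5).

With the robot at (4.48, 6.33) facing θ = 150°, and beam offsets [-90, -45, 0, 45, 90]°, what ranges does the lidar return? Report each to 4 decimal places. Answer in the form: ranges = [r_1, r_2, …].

ranges = [3.0831, 2.7642, 1.7090, 2.5675, 4.9600]

beam 1: φ=-90°, α=60°
  direction (0.5000, 0.8660); cell (4,6); t to first gridline: x 1.0400, y 0.7736 (then +2.0000 / +1.1547)
    (4,7) via y @ 0.7736
    (5,7) via x @ 1.0400
    (5,8) via y @ 1.9283
    (6,8) via x @ 3.0400
    (6,9) via y @ 3.0831  # hit
  → r_1 = 3.0831
beam 2: φ=-45°, α=105°
  direction (-0.2588, 0.9659); cell (4,6); t to first gridline: x 1.8546, y 0.6936 (then +3.8637 / +1.0353)
    (4,7) via y @ 0.6936
    (4,8) via y @ 1.7289
    (3,8) via x @ 1.8546
    (3,9) via y @ 2.7642  # hit
  → r_2 = 2.7642
beam 3: φ=0°, α=150°
  direction (-0.8660, 0.5000); cell (4,6); t to first gridline: x 0.5543, y 1.3400 (then +1.1547 / +2.0000)
    (3,6) via x @ 0.5543
    (3,7) via y @ 1.3400
    (2,7) via x @ 1.7090  # hit
  → r_3 = 1.7090
beam 4: φ=45°, α=195°
  direction (-0.9659, -0.2588); cell (4,6); t to first gridline: x 0.4969, y 1.2750 (then +1.0353 / +3.8637)
    (3,6) via x @ 0.4969
    (3,5) via y @ 1.2750
    (2,5) via x @ 1.5322
    (1,5) via x @ 2.5675  # hit
  → r_4 = 2.5675
beam 5: φ=90°, α=240°
  direction (-0.5000, -0.8660); cell (4,6); t to first gridline: x 0.9600, y 0.3811 (then +2.0000 / +1.1547)
    (4,5) via y @ 0.3811
    (3,5) via x @ 0.9600
    (3,4) via y @ 1.5358
    (3,3) via y @ 2.6905
    (2,3) via x @ 2.9600
    (2,2) via y @ 3.8452
    (1,2) via x @ 4.9600  # hit
  → r_5 = 4.9600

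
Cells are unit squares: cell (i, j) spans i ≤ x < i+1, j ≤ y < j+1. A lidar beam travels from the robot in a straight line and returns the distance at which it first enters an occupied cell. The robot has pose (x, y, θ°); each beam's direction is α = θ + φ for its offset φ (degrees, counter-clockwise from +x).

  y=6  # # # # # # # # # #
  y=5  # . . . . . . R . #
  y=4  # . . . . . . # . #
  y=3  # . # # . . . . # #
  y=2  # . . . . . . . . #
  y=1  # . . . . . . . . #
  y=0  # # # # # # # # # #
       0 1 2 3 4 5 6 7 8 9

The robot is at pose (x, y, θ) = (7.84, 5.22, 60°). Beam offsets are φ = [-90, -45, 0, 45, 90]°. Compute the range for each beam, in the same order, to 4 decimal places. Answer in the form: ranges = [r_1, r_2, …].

ranges = [1.3395, 1.2009, 0.9007, 0.8075, 1.5600]

beam 1: φ=-90°, α=330°
  cosα=0.8660 sinα=-0.5000 | (7,5) | tMaxX 0.1848 tMaxY 0.4400 | tΔX 1.1547 tΔY 2.0000
    t=0.1848 [x] (8,5)
    t=0.4400 [y] (8,4)
    t=1.3395 [x] (9,4) — stop
  → r_1 = 1.3395
beam 2: φ=-45°, α=15°
  cosα=0.9659 sinα=0.2588 | (7,5) | tMaxX 0.1656 tMaxY 3.0137 | tΔX 1.0353 tΔY 3.8637
    t=0.1656 [x] (8,5)
    t=1.2009 [x] (9,5) — stop
  → r_2 = 1.2009
beam 3: φ=0°, α=60°
  cosα=0.5000 sinα=0.8660 | (7,5) | tMaxX 0.3200 tMaxY 0.9007 | tΔX 2.0000 tΔY 1.1547
    t=0.3200 [x] (8,5)
    t=0.9007 [y] (8,6) — stop
  → r_3 = 0.9007
beam 4: φ=45°, α=105°
  cosα=-0.2588 sinα=0.9659 | (7,5) | tMaxX 3.2455 tMaxY 0.8075 | tΔX 3.8637 tΔY 1.0353
    t=0.8075 [y] (7,6) — stop
  → r_4 = 0.8075
beam 5: φ=90°, α=150°
  cosα=-0.8660 sinα=0.5000 | (7,5) | tMaxX 0.9699 tMaxY 1.5600 | tΔX 1.1547 tΔY 2.0000
    t=0.9699 [x] (6,5)
    t=1.5600 [y] (6,6) — stop
  → r_5 = 1.5600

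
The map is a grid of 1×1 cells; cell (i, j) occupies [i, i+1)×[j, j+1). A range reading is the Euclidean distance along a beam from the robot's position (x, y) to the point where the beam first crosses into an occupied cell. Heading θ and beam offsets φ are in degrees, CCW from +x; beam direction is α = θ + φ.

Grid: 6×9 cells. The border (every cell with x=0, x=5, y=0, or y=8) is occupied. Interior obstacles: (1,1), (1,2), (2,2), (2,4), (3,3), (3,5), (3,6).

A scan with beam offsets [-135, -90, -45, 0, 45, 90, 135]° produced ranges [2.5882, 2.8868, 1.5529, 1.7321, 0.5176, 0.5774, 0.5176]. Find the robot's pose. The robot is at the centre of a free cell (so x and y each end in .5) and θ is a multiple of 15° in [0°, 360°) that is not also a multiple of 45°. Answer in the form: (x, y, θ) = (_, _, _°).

Candidates: 21 free-cell centres × 16 headings = 336 poses. Raycast each; keep the one whose scan matches to 4 dp.
  (3.5, 1.5, 75°): beam 1 = 0.5774 ≠ 2.5882 ✗
  (3.5, 1.5, 120°): beam 1 = 1.5529 ≠ 2.5882 ✗
  (4.5, 1.5, 150°): beam 1 = 0.5176 ≠ 2.5882 ✗
  …
  (2.5, 5.5, 210°): r_1=2.5882, r_2=2.8868, r_3=1.5529, r_4=1.7321, r_5=0.5176, r_6=0.5774, r_7=0.5176 — all match ✓
Unique over the lattice → pose = (2.5, 5.5, 210°).

(x, y, θ) = (2.5, 5.5, 210°)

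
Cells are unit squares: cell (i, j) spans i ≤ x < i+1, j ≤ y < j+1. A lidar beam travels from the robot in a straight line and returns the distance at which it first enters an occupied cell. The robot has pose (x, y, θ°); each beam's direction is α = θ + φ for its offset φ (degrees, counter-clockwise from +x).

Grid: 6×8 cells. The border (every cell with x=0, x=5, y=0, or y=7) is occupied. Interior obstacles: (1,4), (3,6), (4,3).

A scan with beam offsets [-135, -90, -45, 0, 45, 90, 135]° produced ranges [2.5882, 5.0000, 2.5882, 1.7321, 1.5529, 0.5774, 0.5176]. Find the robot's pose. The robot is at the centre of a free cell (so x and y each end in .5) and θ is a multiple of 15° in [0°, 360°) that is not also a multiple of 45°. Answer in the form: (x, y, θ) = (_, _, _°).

Candidates: 21 free-cell centres × 16 headings = 336 poses. Raycast each; keep the one whose scan matches to 4 dp.
  (4.5, 1.5, 30°): beam 1 = 0.5176 ≠ 2.5882 ✗
  (3.5, 4.5, 105°): beam 1 = 1.0000 ≠ 2.5882 ✗
  (2.5, 5.5, 210°): beam 1 = 1.5529 ≠ 2.5882 ✗
  …
  (2.5, 1.5, 150°): r_1=2.5882, r_2=5.0000, r_3=2.5882, r_4=1.7321, r_5=1.5529, r_6=0.5774, r_7=0.5176 — all match ✓
Only this pose fits every beam.

(x, y, θ) = (2.5, 1.5, 150°)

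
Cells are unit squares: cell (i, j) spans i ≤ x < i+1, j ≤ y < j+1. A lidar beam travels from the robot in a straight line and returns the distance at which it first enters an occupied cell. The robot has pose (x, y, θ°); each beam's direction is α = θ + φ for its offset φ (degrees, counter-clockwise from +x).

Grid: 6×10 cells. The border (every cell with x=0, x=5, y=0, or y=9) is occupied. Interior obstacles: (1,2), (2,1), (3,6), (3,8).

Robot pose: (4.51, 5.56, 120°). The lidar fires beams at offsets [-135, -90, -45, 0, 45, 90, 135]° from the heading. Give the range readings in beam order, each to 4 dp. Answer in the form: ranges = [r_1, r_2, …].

ranges = [0.5073, 0.5658, 1.8932, 1.0200, 3.6338, 4.0530, 4.7209]

beam 1: φ=-135°, α=345°
  d=(0.9659,-0.2588)  start (4,5)  tX=0.5073 tY=2.1637  stride 1/|dx|=1.0353 1/|dy|=3.8637
    cross x-line → (5,5), t=0.5073 (wall)
  → r_1 = 0.5073
beam 2: φ=-90°, α=30°
  d=(0.8660,0.5000)  start (4,5)  tX=0.5658 tY=0.8800  stride 1/|dx|=1.1547 1/|dy|=2.0000
    cross x-line → (5,5), t=0.5658 (wall)
  → r_2 = 0.5658
beam 3: φ=-45°, α=75°
  d=(0.2588,0.9659)  start (4,5)  tX=1.8932 tY=0.4555  stride 1/|dx|=3.8637 1/|dy|=1.0353
    cross y-line → (4,6), t=0.4555
    cross y-line → (4,7), t=1.4908
    cross x-line → (5,7), t=1.8932 (wall)
  → r_3 = 1.8932
beam 4: φ=0°, α=120°
  d=(-0.5000,0.8660)  start (4,5)  tX=1.0200 tY=0.5081  stride 1/|dx|=2.0000 1/|dy|=1.1547
    cross y-line → (4,6), t=0.5081
    cross x-line → (3,6), t=1.0200 (wall)
  → r_4 = 1.0200
beam 5: φ=45°, α=165°
  d=(-0.9659,0.2588)  start (4,5)  tX=0.5280 tY=1.7000  stride 1/|dx|=1.0353 1/|dy|=3.8637
    cross x-line → (3,5), t=0.5280
    cross x-line → (2,5), t=1.5633
    cross y-line → (2,6), t=1.7000
    cross x-line → (1,6), t=2.5985
    cross x-line → (0,6), t=3.6338 (wall)
  → r_5 = 3.6338
beam 6: φ=90°, α=210°
  d=(-0.8660,-0.5000)  start (4,5)  tX=0.5889 tY=1.1200  stride 1/|dx|=1.1547 1/|dy|=2.0000
    cross x-line → (3,5), t=0.5889
    cross y-line → (3,4), t=1.1200
    cross x-line → (2,4), t=1.7436
    cross x-line → (1,4), t=2.8983
    cross y-line → (1,3), t=3.1200
    cross x-line → (0,3), t=4.0530 (wall)
  → r_6 = 4.0530
beam 7: φ=135°, α=255°
  d=(-0.2588,-0.9659)  start (4,5)  tX=1.9705 tY=0.5798  stride 1/|dx|=3.8637 1/|dy|=1.0353
    cross y-line → (4,4), t=0.5798
    cross y-line → (4,3), t=1.6150
    cross x-line → (3,3), t=1.9705
    cross y-line → (3,2), t=2.6503
    cross y-line → (3,1), t=3.6856
    cross y-line → (3,0), t=4.7209 (wall)
  → r_7 = 4.7209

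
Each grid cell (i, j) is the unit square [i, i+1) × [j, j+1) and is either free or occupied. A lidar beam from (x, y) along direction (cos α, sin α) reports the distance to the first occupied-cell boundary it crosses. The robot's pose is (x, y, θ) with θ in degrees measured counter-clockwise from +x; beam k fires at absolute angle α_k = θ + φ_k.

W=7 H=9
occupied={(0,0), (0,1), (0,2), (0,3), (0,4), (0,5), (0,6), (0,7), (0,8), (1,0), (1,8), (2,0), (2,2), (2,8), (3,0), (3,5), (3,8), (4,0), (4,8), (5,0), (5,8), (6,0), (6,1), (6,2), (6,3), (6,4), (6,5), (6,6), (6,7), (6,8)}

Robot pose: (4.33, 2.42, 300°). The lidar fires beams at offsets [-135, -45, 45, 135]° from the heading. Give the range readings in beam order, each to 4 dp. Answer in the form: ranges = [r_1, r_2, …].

beam 1: φ=-135°, α=165°
  dir = (cos 165°, sin 165°) = (-0.9659, 0.2588); from cell (4,2)
  next x-line at t=0.3416, next y-line at t=2.2409; Δt_x=1.0353, Δt_y=3.8637
    x: enter (3,2) at t=0.3416
    x: enter (2,2) at t=1.3769 ← occupied
  → r_1 = 1.3769
beam 2: φ=-45°, α=255°
  dir = (cos 255°, sin 255°) = (-0.2588, -0.9659); from cell (4,2)
  next x-line at t=1.2750, next y-line at t=0.4348; Δt_x=3.8637, Δt_y=1.0353
    y: enter (4,1) at t=0.4348
    x: enter (3,1) at t=1.2750
    y: enter (3,0) at t=1.4701 ← occupied
  → r_2 = 1.4701
beam 3: φ=45°, α=345°
  dir = (cos 345°, sin 345°) = (0.9659, -0.2588); from cell (4,2)
  next x-line at t=0.6936, next y-line at t=1.6228; Δt_x=1.0353, Δt_y=3.8637
    x: enter (5,2) at t=0.6936
    y: enter (5,1) at t=1.6228
    x: enter (6,1) at t=1.7289 ← occupied
  → r_3 = 1.7289
beam 4: φ=135°, α=75°
  dir = (cos 75°, sin 75°) = (0.2588, 0.9659); from cell (4,2)
  next x-line at t=2.5887, next y-line at t=0.6005; Δt_x=3.8637, Δt_y=1.0353
    y: enter (4,3) at t=0.6005
    y: enter (4,4) at t=1.6357
    x: enter (5,4) at t=2.5887
    y: enter (5,5) at t=2.6710
    y: enter (5,6) at t=3.7063
    y: enter (5,7) at t=4.7416
    y: enter (5,8) at t=5.7768 ← occupied
  → r_4 = 5.7768

ranges = [1.3769, 1.4701, 1.7289, 5.7768]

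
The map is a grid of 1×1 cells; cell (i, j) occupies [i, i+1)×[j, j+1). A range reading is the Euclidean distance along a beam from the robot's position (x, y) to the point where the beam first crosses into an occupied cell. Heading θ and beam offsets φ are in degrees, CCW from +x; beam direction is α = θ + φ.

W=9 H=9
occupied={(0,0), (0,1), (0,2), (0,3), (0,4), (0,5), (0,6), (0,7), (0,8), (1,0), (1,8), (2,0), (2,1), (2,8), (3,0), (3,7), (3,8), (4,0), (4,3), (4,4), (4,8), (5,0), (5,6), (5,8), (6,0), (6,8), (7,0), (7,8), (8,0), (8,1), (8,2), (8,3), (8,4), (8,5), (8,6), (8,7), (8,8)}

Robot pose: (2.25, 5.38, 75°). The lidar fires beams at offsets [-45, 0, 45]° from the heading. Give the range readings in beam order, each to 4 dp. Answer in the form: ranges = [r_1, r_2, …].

beam 1: φ=-45°, α=30°
  cosα=0.8660 sinα=0.5000 | (2,5) | tMaxX 0.8660 tMaxY 1.2400 | tΔX 1.1547 tΔY 2.0000
    t=0.8660 [x] (3,5)
    t=1.2400 [y] (3,6)
    t=2.0207 [x] (4,6)
    t=3.1754 [x] (5,6) — stop
  → r_1 = 3.1754
beam 2: φ=0°, α=75°
  cosα=0.2588 sinα=0.9659 | (2,5) | tMaxX 2.8978 tMaxY 0.6419 | tΔX 3.8637 tΔY 1.0353
    t=0.6419 [y] (2,6)
    t=1.6771 [y] (2,7)
    t=2.7124 [y] (2,8) — stop
  → r_2 = 2.7124
beam 3: φ=45°, α=120°
  cosα=-0.5000 sinα=0.8660 | (2,5) | tMaxX 0.5000 tMaxY 0.7159 | tΔX 2.0000 tΔY 1.1547
    t=0.5000 [x] (1,5)
    t=0.7159 [y] (1,6)
    t=1.8706 [y] (1,7)
    t=2.5000 [x] (0,7) — stop
  → r_3 = 2.5000

ranges = [3.1754, 2.7124, 2.5000]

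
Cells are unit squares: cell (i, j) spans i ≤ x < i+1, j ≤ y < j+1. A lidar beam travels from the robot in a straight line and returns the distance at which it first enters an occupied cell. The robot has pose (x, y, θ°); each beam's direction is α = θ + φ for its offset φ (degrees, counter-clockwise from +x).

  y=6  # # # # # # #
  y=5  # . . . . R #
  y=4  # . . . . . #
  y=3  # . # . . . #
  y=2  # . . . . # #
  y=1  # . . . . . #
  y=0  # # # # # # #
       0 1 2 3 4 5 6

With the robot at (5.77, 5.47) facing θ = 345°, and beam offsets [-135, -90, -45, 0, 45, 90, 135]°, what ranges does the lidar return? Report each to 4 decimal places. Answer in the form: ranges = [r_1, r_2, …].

beam 1: φ=-135°, α=210°
  direction (-0.8660, -0.5000); cell (5,5); t to first gridline: x 0.8891, y 0.9400 (then +1.1547 / +2.0000)
    (4,5) via x @ 0.8891
    (4,4) via y @ 0.9400
    (3,4) via x @ 2.0438
    (3,3) via y @ 2.9400
    (2,3) via x @ 3.1985  # hit
  → r_1 = 3.1985
beam 2: φ=-90°, α=255°
  direction (-0.2588, -0.9659); cell (5,5); t to first gridline: x 2.9751, y 0.4866 (then +3.8637 / +1.0353)
    (5,4) via y @ 0.4866
    (5,3) via y @ 1.5219
    (5,2) via y @ 2.5571  # hit
  → r_2 = 2.5571
beam 3: φ=-45°, α=300°
  direction (0.5000, -0.8660); cell (5,5); t to first gridline: x 0.4600, y 0.5427 (then +2.0000 / +1.1547)
    (6,5) via x @ 0.4600  # hit
  → r_3 = 0.4600
beam 4: φ=0°, α=345°
  direction (0.9659, -0.2588); cell (5,5); t to first gridline: x 0.2381, y 1.8159 (then +1.0353 / +3.8637)
    (6,5) via x @ 0.2381  # hit
  → r_4 = 0.2381
beam 5: φ=45°, α=30°
  direction (0.8660, 0.5000); cell (5,5); t to first gridline: x 0.2656, y 1.0600 (then +1.1547 / +2.0000)
    (6,5) via x @ 0.2656  # hit
  → r_5 = 0.2656
beam 6: φ=90°, α=75°
  direction (0.2588, 0.9659); cell (5,5); t to first gridline: x 0.8887, y 0.5487 (then +3.8637 / +1.0353)
    (5,6) via y @ 0.5487  # hit
  → r_6 = 0.5487
beam 7: φ=135°, α=120°
  direction (-0.5000, 0.8660); cell (5,5); t to first gridline: x 1.5400, y 0.6120 (then +2.0000 / +1.1547)
    (5,6) via y @ 0.6120  # hit
  → r_7 = 0.6120

ranges = [3.1985, 2.5571, 0.4600, 0.2381, 0.2656, 0.5487, 0.6120]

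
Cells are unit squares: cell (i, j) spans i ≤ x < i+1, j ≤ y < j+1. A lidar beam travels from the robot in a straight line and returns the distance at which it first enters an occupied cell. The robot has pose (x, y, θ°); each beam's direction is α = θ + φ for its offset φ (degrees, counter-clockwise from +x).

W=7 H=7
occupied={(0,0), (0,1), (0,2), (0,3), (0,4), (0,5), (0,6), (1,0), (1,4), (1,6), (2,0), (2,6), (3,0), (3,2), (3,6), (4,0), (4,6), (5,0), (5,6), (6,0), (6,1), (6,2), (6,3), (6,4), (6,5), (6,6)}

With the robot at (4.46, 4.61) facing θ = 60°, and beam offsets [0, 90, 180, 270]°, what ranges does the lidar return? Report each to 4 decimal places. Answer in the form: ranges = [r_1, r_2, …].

beam 1: φ=0°, α=60°
  cosα=0.5000 sinα=0.8660 | (4,4) | tMaxX 1.0800 tMaxY 0.4503 | tΔX 2.0000 tΔY 1.1547
    t=0.4503 [y] (4,5)
    t=1.0800 [x] (5,5)
    t=1.6050 [y] (5,6) — stop
  → r_1 = 1.6050
beam 2: φ=90°, α=150°
  cosα=-0.8660 sinα=0.5000 | (4,4) | tMaxX 0.5312 tMaxY 0.7800 | tΔX 1.1547 tΔY 2.0000
    t=0.5312 [x] (3,4)
    t=0.7800 [y] (3,5)
    t=1.6859 [x] (2,5)
    t=2.7800 [y] (2,6) — stop
  → r_2 = 2.7800
beam 3: φ=180°, α=240°
  cosα=-0.5000 sinα=-0.8660 | (4,4) | tMaxX 0.9200 tMaxY 0.7044 | tΔX 2.0000 tΔY 1.1547
    t=0.7044 [y] (4,3)
    t=0.9200 [x] (3,3)
    t=1.8591 [y] (3,2) — stop
  → r_3 = 1.8591
beam 4: φ=270°, α=330°
  cosα=0.8660 sinα=-0.5000 | (4,4) | tMaxX 0.6235 tMaxY 1.2200 | tΔX 1.1547 tΔY 2.0000
    t=0.6235 [x] (5,4)
    t=1.2200 [y] (5,3)
    t=1.7782 [x] (6,3) — stop
  → r_4 = 1.7782

ranges = [1.6050, 2.7800, 1.8591, 1.7782]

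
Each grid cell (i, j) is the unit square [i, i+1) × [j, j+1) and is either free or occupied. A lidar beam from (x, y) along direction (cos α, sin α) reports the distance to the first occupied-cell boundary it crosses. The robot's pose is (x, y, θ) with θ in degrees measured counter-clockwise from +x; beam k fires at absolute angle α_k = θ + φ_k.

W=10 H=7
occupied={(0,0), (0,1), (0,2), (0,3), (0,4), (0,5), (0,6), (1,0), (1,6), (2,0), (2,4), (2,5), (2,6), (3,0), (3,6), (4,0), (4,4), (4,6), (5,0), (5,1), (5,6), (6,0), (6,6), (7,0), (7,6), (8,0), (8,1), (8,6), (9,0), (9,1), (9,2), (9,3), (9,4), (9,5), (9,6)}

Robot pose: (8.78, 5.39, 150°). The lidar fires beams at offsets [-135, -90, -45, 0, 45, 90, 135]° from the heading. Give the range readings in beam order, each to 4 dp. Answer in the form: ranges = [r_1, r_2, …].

ranges = [0.2278, 0.4400, 0.6315, 1.2200, 3.9133, 5.0691, 0.8500]

beam 1: φ=-135°, α=15°
  cosα=0.9659 sinα=0.2588 | (8,5) | tMaxX 0.2278 tMaxY 2.3569 | tΔX 1.0353 tΔY 3.8637
    t=0.2278 [x] (9,5) — stop
  → r_1 = 0.2278
beam 2: φ=-90°, α=60°
  cosα=0.5000 sinα=0.8660 | (8,5) | tMaxX 0.4400 tMaxY 0.7044 | tΔX 2.0000 tΔY 1.1547
    t=0.4400 [x] (9,5) — stop
  → r_2 = 0.4400
beam 3: φ=-45°, α=105°
  cosα=-0.2588 sinα=0.9659 | (8,5) | tMaxX 3.0137 tMaxY 0.6315 | tΔX 3.8637 tΔY 1.0353
    t=0.6315 [y] (8,6) — stop
  → r_3 = 0.6315
beam 4: φ=0°, α=150°
  cosα=-0.8660 sinα=0.5000 | (8,5) | tMaxX 0.9007 tMaxY 1.2200 | tΔX 1.1547 tΔY 2.0000
    t=0.9007 [x] (7,5)
    t=1.2200 [y] (7,6) — stop
  → r_4 = 1.2200
beam 5: φ=45°, α=195°
  cosα=-0.9659 sinα=-0.2588 | (8,5) | tMaxX 0.8075 tMaxY 1.5068 | tΔX 1.0353 tΔY 3.8637
    t=0.8075 [x] (7,5)
    t=1.5068 [y] (7,4)
    t=1.8428 [x] (6,4)
    t=2.8781 [x] (5,4)
    t=3.9133 [x] (4,4) — stop
  → r_5 = 3.9133
beam 6: φ=90°, α=240°
  cosα=-0.5000 sinα=-0.8660 | (8,5) | tMaxX 1.5600 tMaxY 0.4503 | tΔX 2.0000 tΔY 1.1547
    t=0.4503 [y] (8,4)
    t=1.5600 [x] (7,4)
    t=1.6050 [y] (7,3)
    t=2.7597 [y] (7,2)
    t=3.5600 [x] (6,2)
    t=3.9144 [y] (6,1)
    t=5.0691 [y] (6,0) — stop
  → r_6 = 5.0691
beam 7: φ=135°, α=285°
  cosα=0.2588 sinα=-0.9659 | (8,5) | tMaxX 0.8500 tMaxY 0.4038 | tΔX 3.8637 tΔY 1.0353
    t=0.4038 [y] (8,4)
    t=0.8500 [x] (9,4) — stop
  → r_7 = 0.8500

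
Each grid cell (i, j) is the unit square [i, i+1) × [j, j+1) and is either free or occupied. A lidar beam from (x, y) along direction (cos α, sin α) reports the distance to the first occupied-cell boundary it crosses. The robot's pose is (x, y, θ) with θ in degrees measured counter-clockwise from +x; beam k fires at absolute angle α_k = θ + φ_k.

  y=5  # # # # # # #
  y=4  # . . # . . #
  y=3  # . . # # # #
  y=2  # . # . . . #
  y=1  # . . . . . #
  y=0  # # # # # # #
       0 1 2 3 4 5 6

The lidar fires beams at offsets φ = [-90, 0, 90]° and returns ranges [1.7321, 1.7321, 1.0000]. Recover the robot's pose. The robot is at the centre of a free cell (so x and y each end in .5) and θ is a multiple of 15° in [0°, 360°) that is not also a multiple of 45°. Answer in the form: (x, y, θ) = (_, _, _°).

The pose lattice has 15·16 = 240 candidates. Test each by forward raycasting.
  (3.5, 2.5, 195°): beam 1 = 0.5176 ≠ 1.7321 ✗
  (4.5, 2.5, 105°): beam 1 = 1.5529 ≠ 1.7321 ✗
  (2.5, 3.5, 300°): beam 2 = 0.5774 ≠ 1.7321 ✗
  (5.5, 1.5, 15°): beam 1 = 0.5176 ≠ 1.7321 ✗
  (2.5, 3.5, 285°): beam 1 = 1.5529 ≠ 1.7321 ✗
  …
  (4.5, 1.5, 120°): r_1=1.7321, r_2=1.7321, r_3=1.0000 — all match ✓
Only this pose fits every beam.

(x, y, θ) = (4.5, 1.5, 120°)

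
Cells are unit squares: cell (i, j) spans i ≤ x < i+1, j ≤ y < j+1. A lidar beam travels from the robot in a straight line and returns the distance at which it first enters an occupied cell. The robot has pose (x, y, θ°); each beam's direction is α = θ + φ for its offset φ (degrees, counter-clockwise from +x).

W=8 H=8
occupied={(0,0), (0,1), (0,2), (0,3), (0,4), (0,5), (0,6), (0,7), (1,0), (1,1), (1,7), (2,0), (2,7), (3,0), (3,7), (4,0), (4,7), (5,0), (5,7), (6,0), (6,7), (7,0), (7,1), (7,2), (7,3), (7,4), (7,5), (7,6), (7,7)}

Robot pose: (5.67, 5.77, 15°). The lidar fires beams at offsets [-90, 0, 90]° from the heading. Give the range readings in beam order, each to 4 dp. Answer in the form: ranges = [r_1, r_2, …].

beam 1: φ=-90°, α=285°
  direction (0.2588, -0.9659); cell (5,5); t to first gridline: x 1.2750, y 0.7972 (then +3.8637 / +1.0353)
    (5,4) via y @ 0.7972
    (6,4) via x @ 1.2750
    (6,3) via y @ 1.8324
    (6,2) via y @ 2.8677
    (6,1) via y @ 3.9030
    (6,0) via y @ 4.9383  # hit
  → r_1 = 4.9383
beam 2: φ=0°, α=15°
  direction (0.9659, 0.2588); cell (5,5); t to first gridline: x 0.3416, y 0.8887 (then +1.0353 / +3.8637)
    (6,5) via x @ 0.3416
    (6,6) via y @ 0.8887
    (7,6) via x @ 1.3769  # hit
  → r_2 = 1.3769
beam 3: φ=90°, α=105°
  direction (-0.2588, 0.9659); cell (5,5); t to first gridline: x 2.5887, y 0.2381 (then +3.8637 / +1.0353)
    (5,6) via y @ 0.2381
    (5,7) via y @ 1.2734  # hit
  → r_3 = 1.2734

ranges = [4.9383, 1.3769, 1.2734]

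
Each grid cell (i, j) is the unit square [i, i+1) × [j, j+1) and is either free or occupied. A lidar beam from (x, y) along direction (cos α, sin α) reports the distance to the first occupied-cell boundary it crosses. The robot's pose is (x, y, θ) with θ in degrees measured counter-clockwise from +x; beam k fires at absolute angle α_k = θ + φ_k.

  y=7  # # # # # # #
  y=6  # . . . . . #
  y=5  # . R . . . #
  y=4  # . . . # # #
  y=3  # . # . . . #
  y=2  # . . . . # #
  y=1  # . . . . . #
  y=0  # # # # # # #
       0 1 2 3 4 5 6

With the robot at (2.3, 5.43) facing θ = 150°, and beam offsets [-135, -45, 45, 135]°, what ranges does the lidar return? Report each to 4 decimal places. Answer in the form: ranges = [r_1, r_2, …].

beam 1: φ=-135°, α=15°
  dir = (cos 15°, sin 15°) = (0.9659, 0.2588); from cell (2,5)
  next x-line at t=0.7247, next y-line at t=2.2023; Δt_x=1.0353, Δt_y=3.8637
    x: enter (3,5) at t=0.7247
    x: enter (4,5) at t=1.7600
    y: enter (4,6) at t=2.2023
    x: enter (5,6) at t=2.7952
    x: enter (6,6) at t=3.8305 ← occupied
  → r_1 = 3.8305
beam 2: φ=-45°, α=105°
  dir = (cos 105°, sin 105°) = (-0.2588, 0.9659); from cell (2,5)
  next x-line at t=1.1591, next y-line at t=0.5901; Δt_x=3.8637, Δt_y=1.0353
    y: enter (2,6) at t=0.5901
    x: enter (1,6) at t=1.1591
    y: enter (1,7) at t=1.6254 ← occupied
  → r_2 = 1.6254
beam 3: φ=45°, α=195°
  dir = (cos 195°, sin 195°) = (-0.9659, -0.2588); from cell (2,5)
  next x-line at t=0.3106, next y-line at t=1.6614; Δt_x=1.0353, Δt_y=3.8637
    x: enter (1,5) at t=0.3106
    x: enter (0,5) at t=1.3459 ← occupied
  → r_3 = 1.3459
beam 4: φ=135°, α=285°
  dir = (cos 285°, sin 285°) = (0.2588, -0.9659); from cell (2,5)
  next x-line at t=2.7046, next y-line at t=0.4452; Δt_x=3.8637, Δt_y=1.0353
    y: enter (2,4) at t=0.4452
    y: enter (2,3) at t=1.4804 ← occupied
  → r_4 = 1.4804

ranges = [3.8305, 1.6254, 1.3459, 1.4804]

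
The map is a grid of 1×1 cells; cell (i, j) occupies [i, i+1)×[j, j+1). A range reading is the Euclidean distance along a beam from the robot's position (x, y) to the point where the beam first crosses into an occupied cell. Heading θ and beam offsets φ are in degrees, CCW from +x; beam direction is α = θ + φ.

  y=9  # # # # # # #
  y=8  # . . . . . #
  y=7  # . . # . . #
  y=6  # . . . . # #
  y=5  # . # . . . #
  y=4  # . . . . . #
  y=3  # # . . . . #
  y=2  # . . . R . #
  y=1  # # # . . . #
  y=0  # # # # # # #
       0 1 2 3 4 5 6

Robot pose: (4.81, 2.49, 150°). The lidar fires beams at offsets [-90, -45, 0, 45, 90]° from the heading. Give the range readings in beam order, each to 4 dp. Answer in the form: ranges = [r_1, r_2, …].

beam 1: φ=-90°, α=60°
  dir = (cos 60°, sin 60°) = (0.5000, 0.8660); from cell (4,2)
  next x-line at t=0.3800, next y-line at t=0.5889; Δt_x=2.0000, Δt_y=1.1547
    x: enter (5,2) at t=0.3800
    y: enter (5,3) at t=0.5889
    y: enter (5,4) at t=1.7436
    x: enter (6,4) at t=2.3800 ← occupied
  → r_1 = 2.3800
beam 2: φ=-45°, α=105°
  dir = (cos 105°, sin 105°) = (-0.2588, 0.9659); from cell (4,2)
  next x-line at t=3.1296, next y-line at t=0.5280; Δt_x=3.8637, Δt_y=1.0353
    y: enter (4,3) at t=0.5280
    y: enter (4,4) at t=1.5633
    y: enter (4,5) at t=2.5985
    x: enter (3,5) at t=3.1296
    y: enter (3,6) at t=3.6338
    y: enter (3,7) at t=4.6691 ← occupied
  → r_2 = 4.6691
beam 3: φ=0°, α=150°
  dir = (cos 150°, sin 150°) = (-0.8660, 0.5000); from cell (4,2)
  next x-line at t=0.9353, next y-line at t=1.0200; Δt_x=1.1547, Δt_y=2.0000
    x: enter (3,2) at t=0.9353
    y: enter (3,3) at t=1.0200
    x: enter (2,3) at t=2.0900
    y: enter (2,4) at t=3.0200
    x: enter (1,4) at t=3.2447
    x: enter (0,4) at t=4.3994 ← occupied
  → r_3 = 4.3994
beam 4: φ=45°, α=195°
  dir = (cos 195°, sin 195°) = (-0.9659, -0.2588); from cell (4,2)
  next x-line at t=0.8386, next y-line at t=1.8932; Δt_x=1.0353, Δt_y=3.8637
    x: enter (3,2) at t=0.8386
    x: enter (2,2) at t=1.8738
    y: enter (2,1) at t=1.8932 ← occupied
  → r_4 = 1.8932
beam 5: φ=90°, α=240°
  dir = (cos 240°, sin 240°) = (-0.5000, -0.8660); from cell (4,2)
  next x-line at t=1.6200, next y-line at t=0.5658; Δt_x=2.0000, Δt_y=1.1547
    y: enter (4,1) at t=0.5658
    x: enter (3,1) at t=1.6200
    y: enter (3,0) at t=1.7205 ← occupied
  → r_5 = 1.7205

ranges = [2.3800, 4.6691, 4.3994, 1.8932, 1.7205]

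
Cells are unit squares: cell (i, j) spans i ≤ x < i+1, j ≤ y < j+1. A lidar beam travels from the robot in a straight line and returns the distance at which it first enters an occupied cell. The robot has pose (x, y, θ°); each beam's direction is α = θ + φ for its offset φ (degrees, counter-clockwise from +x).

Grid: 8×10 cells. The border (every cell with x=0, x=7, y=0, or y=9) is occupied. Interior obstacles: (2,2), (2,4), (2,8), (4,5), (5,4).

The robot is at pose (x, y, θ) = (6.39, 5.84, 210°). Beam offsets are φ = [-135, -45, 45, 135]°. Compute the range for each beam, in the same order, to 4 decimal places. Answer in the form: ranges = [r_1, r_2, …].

beam 1: φ=-135°, α=75°
  direction (0.2588, 0.9659); cell (6,5); t to first gridline: x 2.3569, y 0.1656 (then +3.8637 / +1.0353)
    (6,6) via y @ 0.1656
    (6,7) via y @ 1.2009
    (6,8) via y @ 2.2362
    (7,8) via x @ 2.3569  # hit
  → r_1 = 2.3569
beam 2: φ=-45°, α=165°
  direction (-0.9659, 0.2588); cell (6,5); t to first gridline: x 0.4038, y 0.6182 (then +1.0353 / +3.8637)
    (5,5) via x @ 0.4038
    (5,6) via y @ 0.6182
    (4,6) via x @ 1.4390
    (3,6) via x @ 2.4743
    (2,6) via x @ 3.5096
    (2,7) via y @ 4.4819
    (1,7) via x @ 4.5449
    (0,7) via x @ 5.5801  # hit
  → r_2 = 5.5801
beam 3: φ=45°, α=255°
  direction (-0.2588, -0.9659); cell (6,5); t to first gridline: x 1.5068, y 0.8696 (then +3.8637 / +1.0353)
    (6,4) via y @ 0.8696
    (5,4) via x @ 1.5068  # hit
  → r_3 = 1.5068
beam 4: φ=135°, α=345°
  direction (0.9659, -0.2588); cell (6,5); t to first gridline: x 0.6315, y 3.2455 (then +1.0353 / +3.8637)
    (7,5) via x @ 0.6315  # hit
  → r_4 = 0.6315

ranges = [2.3569, 5.5801, 1.5068, 0.6315]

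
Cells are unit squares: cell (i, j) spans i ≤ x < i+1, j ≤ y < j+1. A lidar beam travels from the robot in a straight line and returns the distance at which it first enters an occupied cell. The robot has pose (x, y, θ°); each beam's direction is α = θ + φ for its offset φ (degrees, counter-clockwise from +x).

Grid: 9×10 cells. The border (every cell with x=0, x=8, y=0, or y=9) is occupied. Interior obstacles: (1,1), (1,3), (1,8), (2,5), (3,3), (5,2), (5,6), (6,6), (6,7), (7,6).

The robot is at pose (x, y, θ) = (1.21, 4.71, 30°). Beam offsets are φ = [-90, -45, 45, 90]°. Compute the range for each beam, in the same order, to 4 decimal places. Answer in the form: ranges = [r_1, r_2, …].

beam 1: φ=-90°, α=300°
  dir = (cos 300°, sin 300°) = (0.5000, -0.8660); from cell (1,4)
  next x-line at t=1.5800, next y-line at t=0.8198; Δt_x=2.0000, Δt_y=1.1547
    y: enter (1,3) at t=0.8198 ← occupied
  → r_1 = 0.8198
beam 2: φ=-45°, α=345°
  dir = (cos 345°, sin 345°) = (0.9659, -0.2588); from cell (1,4)
  next x-line at t=0.8179, next y-line at t=2.7432; Δt_x=1.0353, Δt_y=3.8637
    x: enter (2,4) at t=0.8179
    x: enter (3,4) at t=1.8531
    y: enter (3,3) at t=2.7432 ← occupied
  → r_2 = 2.7432
beam 3: φ=45°, α=75°
  dir = (cos 75°, sin 75°) = (0.2588, 0.9659); from cell (1,4)
  next x-line at t=3.0523, next y-line at t=0.3002; Δt_x=3.8637, Δt_y=1.0353
    y: enter (1,5) at t=0.3002
    y: enter (1,6) at t=1.3355
    y: enter (1,7) at t=2.3708
    x: enter (2,7) at t=3.0523
    y: enter (2,8) at t=3.4061
    y: enter (2,9) at t=4.4413 ← occupied
  → r_3 = 4.4413
beam 4: φ=90°, α=120°
  dir = (cos 120°, sin 120°) = (-0.5000, 0.8660); from cell (1,4)
  next x-line at t=0.4200, next y-line at t=0.3349; Δt_x=2.0000, Δt_y=1.1547
    y: enter (1,5) at t=0.3349
    x: enter (0,5) at t=0.4200 ← occupied
  → r_4 = 0.4200

ranges = [0.8198, 2.7432, 4.4413, 0.4200]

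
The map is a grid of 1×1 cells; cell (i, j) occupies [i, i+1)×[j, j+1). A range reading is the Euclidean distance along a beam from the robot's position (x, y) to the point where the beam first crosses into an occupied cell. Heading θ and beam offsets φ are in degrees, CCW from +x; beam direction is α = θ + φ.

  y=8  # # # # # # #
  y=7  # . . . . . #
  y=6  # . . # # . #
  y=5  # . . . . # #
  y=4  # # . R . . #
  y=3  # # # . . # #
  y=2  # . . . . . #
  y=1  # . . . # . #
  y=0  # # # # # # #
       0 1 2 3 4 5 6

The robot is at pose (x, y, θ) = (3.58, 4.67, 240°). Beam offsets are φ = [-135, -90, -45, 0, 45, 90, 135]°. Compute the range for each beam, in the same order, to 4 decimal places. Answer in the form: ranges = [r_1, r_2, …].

ranges = [1.3769, 2.9791, 1.6357, 1.1600, 2.7642, 1.6397, 1.4701]

beam 1: φ=-135°, α=105°
  cosα=-0.2588 sinα=0.9659 | (3,4) | tMaxX 2.2409 tMaxY 0.3416 | tΔX 3.8637 tΔY 1.0353
    t=0.3416 [y] (3,5)
    t=1.3769 [y] (3,6) — stop
  → r_1 = 1.3769
beam 2: φ=-90°, α=150°
  cosα=-0.8660 sinα=0.5000 | (3,4) | tMaxX 0.6697 tMaxY 0.6600 | tΔX 1.1547 tΔY 2.0000
    t=0.6600 [y] (3,5)
    t=0.6697 [x] (2,5)
    t=1.8244 [x] (1,5)
    t=2.6600 [y] (1,6)
    t=2.9791 [x] (0,6) — stop
  → r_2 = 2.9791
beam 3: φ=-45°, α=195°
  cosα=-0.9659 sinα=-0.2588 | (3,4) | tMaxX 0.6005 tMaxY 2.5887 | tΔX 1.0353 tΔY 3.8637
    t=0.6005 [x] (2,4)
    t=1.6357 [x] (1,4) — stop
  → r_3 = 1.6357
beam 4: φ=0°, α=240°
  cosα=-0.5000 sinα=-0.8660 | (3,4) | tMaxX 1.1600 tMaxY 0.7736 | tΔX 2.0000 tΔY 1.1547
    t=0.7736 [y] (3,3)
    t=1.1600 [x] (2,3) — stop
  → r_4 = 1.1600
beam 5: φ=45°, α=285°
  cosα=0.2588 sinα=-0.9659 | (3,4) | tMaxX 1.6228 tMaxY 0.6936 | tΔX 3.8637 tΔY 1.0353
    t=0.6936 [y] (3,3)
    t=1.6228 [x] (4,3)
    t=1.7289 [y] (4,2)
    t=2.7642 [y] (4,1) — stop
  → r_5 = 2.7642
beam 6: φ=90°, α=330°
  cosα=0.8660 sinα=-0.5000 | (3,4) | tMaxX 0.4850 tMaxY 1.3400 | tΔX 1.1547 tΔY 2.0000
    t=0.4850 [x] (4,4)
    t=1.3400 [y] (4,3)
    t=1.6397 [x] (5,3) — stop
  → r_6 = 1.6397
beam 7: φ=135°, α=15°
  cosα=0.9659 sinα=0.2588 | (3,4) | tMaxX 0.4348 tMaxY 1.2750 | tΔX 1.0353 tΔY 3.8637
    t=0.4348 [x] (4,4)
    t=1.2750 [y] (4,5)
    t=1.4701 [x] (5,5) — stop
  → r_7 = 1.4701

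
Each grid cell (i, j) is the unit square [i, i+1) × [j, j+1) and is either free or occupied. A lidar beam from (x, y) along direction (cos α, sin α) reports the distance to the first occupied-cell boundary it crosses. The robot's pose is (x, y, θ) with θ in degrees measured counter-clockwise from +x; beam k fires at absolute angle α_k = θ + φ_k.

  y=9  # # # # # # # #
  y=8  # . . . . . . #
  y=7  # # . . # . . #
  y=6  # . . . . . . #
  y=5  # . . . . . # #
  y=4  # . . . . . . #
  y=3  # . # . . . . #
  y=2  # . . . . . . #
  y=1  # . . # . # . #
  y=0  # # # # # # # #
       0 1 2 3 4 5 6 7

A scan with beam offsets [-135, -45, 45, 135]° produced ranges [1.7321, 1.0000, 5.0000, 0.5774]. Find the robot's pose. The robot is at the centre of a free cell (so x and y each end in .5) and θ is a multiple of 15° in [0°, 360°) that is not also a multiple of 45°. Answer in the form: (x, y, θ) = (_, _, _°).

(x, y, θ) = (2.5, 2.5, 345°)

Enumerate (i+0.5, j+0.5, θ) over the 42 free cells and 16 admissible headings. For each, cast all 4 beams and compare to the given ranges.
  (2.5, 7.5, 255°): beam 2 = 0.5774 ≠ 1.0000 ✗
  (2.5, 1.5, 30°): beam 1 = 0.5176 ≠ 1.7321 ✗
  (3.5, 2.5, 300°): beam 1 = 2.5882 ≠ 1.7321 ✗
  (5.5, 7.5, 60°): beam 1 = 1.9319 ≠ 1.7321 ✗
  …
  (2.5, 2.5, 345°): r_1=1.7321, r_2=1.0000, r_3=5.0000, r_4=0.5774 — all match ✓
Unique over the lattice → pose = (2.5, 2.5, 345°).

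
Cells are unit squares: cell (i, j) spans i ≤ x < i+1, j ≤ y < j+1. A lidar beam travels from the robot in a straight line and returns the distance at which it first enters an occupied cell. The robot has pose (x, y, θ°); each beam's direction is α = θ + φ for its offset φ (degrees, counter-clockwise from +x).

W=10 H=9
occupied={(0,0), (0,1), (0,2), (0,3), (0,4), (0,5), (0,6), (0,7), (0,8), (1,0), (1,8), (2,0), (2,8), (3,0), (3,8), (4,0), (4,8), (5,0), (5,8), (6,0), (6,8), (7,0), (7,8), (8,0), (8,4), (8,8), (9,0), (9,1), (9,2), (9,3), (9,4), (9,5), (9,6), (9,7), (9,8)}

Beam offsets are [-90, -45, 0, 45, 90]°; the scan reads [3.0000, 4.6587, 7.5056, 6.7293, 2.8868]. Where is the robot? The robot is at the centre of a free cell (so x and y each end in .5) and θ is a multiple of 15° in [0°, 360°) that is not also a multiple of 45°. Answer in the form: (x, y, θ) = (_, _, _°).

The pose lattice has 55·16 = 880 candidates. Test each by forward raycasting.
  (3.5, 2.5, 255°): beam 1 = 2.5882 ≠ 3.0000 ✗
  (2.5, 3.5, 105°): beam 1 = 5.6940 ≠ 3.0000 ✗
  (4.5, 2.5, 240°): beam 1 = 4.0415 ≠ 3.0000 ✗
  …
  (2.5, 5.5, 330°): r_1=3.0000, r_2=4.6587, r_3=7.5056, r_4=6.7293, r_5=2.8868 — all match ✓
Only this pose fits every beam.

(x, y, θ) = (2.5, 5.5, 330°)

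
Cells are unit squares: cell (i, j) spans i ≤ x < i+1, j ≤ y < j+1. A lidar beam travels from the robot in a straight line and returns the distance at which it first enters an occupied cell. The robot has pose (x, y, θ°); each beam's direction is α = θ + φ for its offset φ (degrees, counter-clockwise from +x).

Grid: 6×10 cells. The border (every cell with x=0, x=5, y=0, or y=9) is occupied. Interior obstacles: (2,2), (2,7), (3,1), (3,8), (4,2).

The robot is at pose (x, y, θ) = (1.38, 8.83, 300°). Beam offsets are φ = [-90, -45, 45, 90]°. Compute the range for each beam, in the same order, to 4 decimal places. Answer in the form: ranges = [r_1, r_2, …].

ranges = [0.4388, 1.4682, 1.6771, 0.3400]

beam 1: φ=-90°, α=210°
  direction (-0.8660, -0.5000); cell (1,8); t to first gridline: x 0.4388, y 1.6600 (then +1.1547 / +2.0000)
    (0,8) via x @ 0.4388  # hit
  → r_1 = 0.4388
beam 2: φ=-45°, α=255°
  direction (-0.2588, -0.9659); cell (1,8); t to first gridline: x 1.4682, y 0.8593 (then +3.8637 / +1.0353)
    (1,7) via y @ 0.8593
    (0,7) via x @ 1.4682  # hit
  → r_2 = 1.4682
beam 3: φ=45°, α=345°
  direction (0.9659, -0.2588); cell (1,8); t to first gridline: x 0.6419, y 3.2069 (then +1.0353 / +3.8637)
    (2,8) via x @ 0.6419
    (3,8) via x @ 1.6771  # hit
  → r_3 = 1.6771
beam 4: φ=90°, α=30°
  direction (0.8660, 0.5000); cell (1,8); t to first gridline: x 0.7159, y 0.3400 (then +1.1547 / +2.0000)
    (1,9) via y @ 0.3400  # hit
  → r_4 = 0.3400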